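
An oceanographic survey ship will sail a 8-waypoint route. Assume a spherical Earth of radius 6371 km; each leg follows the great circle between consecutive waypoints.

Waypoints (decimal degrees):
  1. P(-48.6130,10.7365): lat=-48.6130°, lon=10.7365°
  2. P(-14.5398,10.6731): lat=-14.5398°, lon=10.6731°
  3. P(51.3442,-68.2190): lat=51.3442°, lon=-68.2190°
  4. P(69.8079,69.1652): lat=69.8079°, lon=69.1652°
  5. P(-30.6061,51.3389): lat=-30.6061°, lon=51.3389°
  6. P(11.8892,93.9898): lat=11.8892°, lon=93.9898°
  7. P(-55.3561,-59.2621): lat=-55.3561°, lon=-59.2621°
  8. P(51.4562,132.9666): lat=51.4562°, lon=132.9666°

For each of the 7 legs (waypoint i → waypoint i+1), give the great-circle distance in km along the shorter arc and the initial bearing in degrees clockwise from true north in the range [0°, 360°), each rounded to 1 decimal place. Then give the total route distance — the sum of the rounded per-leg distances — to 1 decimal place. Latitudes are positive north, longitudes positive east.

Leg 1: dist=3788.8 km, bearing=359.9°
Leg 2: dist=10515.0 km, bearing=322.1°
Leg 3: dist=6110.5 km, bearing=16.6°
Leg 4: dist=11258.0 km, bearing=195.6°
Leg 5: dist=6564.0 km, bearing=50.6°
Leg 6: dist=14653.0 km, bearing=200.1°
Leg 7: dist=19097.5 km, bearing=246.9°
Total: 71986.8 km

Leg 1: φ1=-0.8484569, φ2=-0.2537674, Δφ=0.5946895, Δλ=-0.0011065 rad; a=sin²(Δφ/2)+cosφ1·cosφ2·sin²(Δλ/2)=0.0858389549; c=2·atan2(√a, √(1-a))=0.594690226; dist=6371·c=3788.771 ≈ 3788.8 km; running total=3788.8 km
Leg 1 bearing: y=sinΔλ·cosφ2=-0.00107110, x=cosφ1·sinφ2-sinφ1·cosφ2·cosΔλ=0.56025116; θ=atan2(y, x)=-0.1095° <0 so +360° → 359.8905° ≈ 359.9°
Leg 2: φ1=-0.2537674, φ2=0.8961253, Δφ=1.1498927, Δλ=-1.3769269 rad; a=sin²(Δφ/2)+cosφ1·cosφ2·sin²(Δλ/2)=0.5397813048; c=2·atan2(√a, √(1-a))=1.650443118; dist=6371·c=10514.973 ≈ 10515.0 km; running total=14303.8 km
Leg 2 bearing: y=sinΔλ·cosφ2=-0.61293847, x=cosφ1·sinφ2-sinφ1·cosφ2·cosΔλ=0.78611463; θ=atan2(y, x)=-37.9438° <0 so +360° → 322.0562° ≈ 322.1°
Leg 3: φ1=0.8961253, φ2=1.2183777, Δφ=0.3222524, Δλ=2.3978066 rad; a=sin²(Δφ/2)+cosφ1·cosφ2·sin²(Δλ/2)=0.2128744323; c=2·atan2(√a, √(1-a))=0.959107195; dist=6371·c=6110.472 ≈ 6110.5 km; running total=20414.3 km
Leg 3 bearing: y=sinΔλ·cosφ2=0.23370652, x=cosφ1·sinφ2-sinφ1·cosφ2·cosΔλ=0.78461258; θ=atan2(y, x)=16.5868° ≈ 16.6°
Leg 4: φ1=1.2183777, φ2=-0.5341772, Δφ=-1.7525549, Δλ=-0.3111276 rad; a=sin²(Δφ/2)+cosφ1·cosφ2·sin²(Δλ/2)=0.5975113559; c=2·atan2(√a, √(1-a))=1.767076933; dist=6371·c=11258.047 ≈ 11258.0 km; running total=31672.3 km
Leg 4 bearing: y=sinΔλ·cosφ2=-0.26348436, x=cosφ1·sinφ2-sinφ1·cosφ2·cosΔλ=-0.94474448; θ=atan2(y, x)=-164.4165° <0 so +360° → 195.5835° ≈ 195.6°
Leg 5: φ1=-0.5341772, φ2=0.2075057, Δφ=0.7416829, Δλ=0.7443986 rad; a=sin²(Δφ/2)+cosφ1·cosφ2·sin²(Δλ/2)=0.2427196792; c=2·atan2(√a, √(1-a))=1.030301155; dist=6371·c=6564.049 ≈ 6564.0 km; running total=38236.3 km
Leg 5 bearing: y=sinΔλ·cosφ2=0.66299515, x=cosφ1·sinφ2-sinφ1·cosφ2·cosΔλ=0.54375065; θ=atan2(y, x)=50.6434° ≈ 50.6°
Leg 6: φ1=0.2075057, φ2=-0.9661462, Δφ=-1.1736519, Δλ=-2.6747502 rad; a=sin²(Δφ/2)+cosφ1·cosφ2·sin²(Δλ/2)=0.8331233117; c=2·atan2(√a, √(1-a))=2.299960578; dist=6371·c=14653.049 ≈ 14653.0 km; running total=52889.3 km
Leg 6 bearing: y=sinΔλ·cosφ2=-0.25585255, x=cosφ1·sinφ2-sinφ1·cosφ2·cosΔλ=-0.70046764; θ=atan2(y, x)=-159.9348° <0 so +360° → 200.0652° ≈ 200.1°
Leg 7: φ1=-0.9661462, φ2=0.8980801, Δφ=1.8642263, Δλ=3.3550237 rad; a=sin²(Δφ/2)+cosφ1·cosφ2·sin²(Δλ/2)=0.9948235179; c=2·atan2(√a, √(1-a))=2.997572672; dist=6371·c=19097.535 ≈ 19097.5 km; running total=71986.8 km
Leg 7 bearing: y=sinΔλ·cosφ2=-0.13198423, x=cosφ1·sinφ2-sinφ1·cosφ2·cosΔλ=-0.05638181; θ=atan2(y, x)=-113.1315° <0 so +360° → 246.8685° ≈ 246.9°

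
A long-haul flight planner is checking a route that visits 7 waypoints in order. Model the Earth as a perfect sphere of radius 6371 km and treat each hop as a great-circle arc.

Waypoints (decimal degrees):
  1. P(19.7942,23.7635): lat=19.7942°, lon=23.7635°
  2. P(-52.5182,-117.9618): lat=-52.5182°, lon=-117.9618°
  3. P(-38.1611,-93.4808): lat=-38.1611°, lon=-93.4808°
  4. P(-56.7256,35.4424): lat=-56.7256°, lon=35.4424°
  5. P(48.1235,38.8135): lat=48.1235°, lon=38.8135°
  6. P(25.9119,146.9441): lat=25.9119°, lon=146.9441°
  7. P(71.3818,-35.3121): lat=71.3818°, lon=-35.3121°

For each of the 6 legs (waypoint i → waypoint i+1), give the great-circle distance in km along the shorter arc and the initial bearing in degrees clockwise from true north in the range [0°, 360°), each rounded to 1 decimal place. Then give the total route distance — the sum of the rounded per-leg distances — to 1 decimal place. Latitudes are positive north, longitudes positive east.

Leg 1: dist=15112.2 km, bearing=212.8°
Leg 2: dist=2470.5 km, bearing=59.5°
Leg 3: dist=8427.0 km, bearing=153.9°
Leg 4: dist=11662.9 km, bearing=2.3°
Leg 5: dist=9122.1 km, bearing=59.7°
Leg 6: dist=9195.1 km, bearing=0.7°
Total: 55989.8 km

Leg 1: φ1=0.3454740, φ2=-0.9166155, Δφ=-1.2620895, Δλ=-2.4735731 rad; a=sin²(Δφ/2)+cosφ1·cosφ2·sin²(Δλ/2)=0.8591067795; c=2·atan2(√a, √(1-a))=2.372027853; dist=6371·c=15112.189 ≈ 15112.2 km; running total=15112.2 km
Leg 1 bearing: y=sinΔλ·cosφ2=-0.37693046, x=cosφ1·sinφ2-sinφ1·cosφ2·cosΔλ=-0.58488693; θ=atan2(y, x)=-147.2002° <0 so +360° → 212.7998° ≈ 212.8°
Leg 2: φ1=-0.9166155, φ2=-0.6660368, Δφ=0.2505787, Δλ=0.4272741 rad; a=sin²(Δφ/2)+cosφ1·cosφ2·sin²(Δλ/2)=0.0371223818; c=2·atan2(√a, √(1-a))=0.387768263; dist=6371·c=2470.472 ≈ 2470.5 km; running total=17582.7 km
Leg 2 bearing: y=sinΔλ·cosφ2=0.32582630, x=cosφ1·sinφ2-sinφ1·cosφ2·cosΔλ=0.19187096; θ=atan2(y, x)=59.5072° ≈ 59.5°
Leg 3: φ1=-0.6660368, φ2=-0.9900485, Δφ=-0.3240116, Δλ=2.2501343 rad; a=sin²(Δφ/2)+cosφ1·cosφ2·sin²(Δλ/2)=0.3772286112; c=2·atan2(√a, √(1-a))=1.322716755; dist=6371·c=8427.028 ≈ 8427.0 km; running total=26009.7 km
Leg 3 bearing: y=sinΔλ·cosφ2=0.42684303, x=cosφ1·sinφ2-sinφ1·cosφ2·cosΔλ=-0.87035267; θ=atan2(y, x)=153.8755° ≈ 153.9°
Leg 4: φ1=-0.9900485, φ2=0.8399135, Δφ=1.8299620, Δλ=0.0588368 rad; a=sin²(Δφ/2)+cosφ1·cosφ2·sin²(Δλ/2)=0.6284539616; c=2·atan2(√a, √(1-a))=1.830617698; dist=6371·c=11662.865 ≈ 11662.9 km; running total=37672.6 km
Leg 4 bearing: y=sinΔλ·cosφ2=0.03925251, x=cosφ1·sinφ2-sinφ1·cosφ2·cosΔλ=0.96563842; θ=atan2(y, x)=2.3278° ≈ 2.3°
Leg 5: φ1=0.8399135, φ2=0.4522480, Δφ=-0.3876656, Δλ=1.8872350 rad; a=sin²(Δφ/2)+cosφ1·cosφ2·sin²(Δλ/2)=0.4307326900; c=2·atan2(√a, √(1-a))=1.431814713; dist=6371·c=9122.092 ≈ 9122.1 km; running total=46794.7 km
Leg 5 bearing: y=sinΔλ·cosφ2=0.85480821, x=cosφ1·sinφ2-sinφ1·cosφ2·cosΔλ=0.50011108; θ=atan2(y, x)=59.6700° ≈ 59.7°
Leg 6: φ1=0.4522480, φ2=1.2458474, Δφ=0.7935995, Δλ=-3.1809708 rad; a=sin²(Δφ/2)+cosφ1·cosφ2·sin²(Δλ/2)=0.4364109209; c=2·atan2(√a, √(1-a))=1.443272813; dist=6371·c=9195.091 ≈ 9195.1 km; running total=55989.8 km
Leg 6 bearing: y=sinΔλ·cosφ2=0.01256862, x=cosφ1·sinφ2-sinφ1·cosφ2·cosΔλ=0.99180025; θ=atan2(y, x)=0.7260° ≈ 0.7°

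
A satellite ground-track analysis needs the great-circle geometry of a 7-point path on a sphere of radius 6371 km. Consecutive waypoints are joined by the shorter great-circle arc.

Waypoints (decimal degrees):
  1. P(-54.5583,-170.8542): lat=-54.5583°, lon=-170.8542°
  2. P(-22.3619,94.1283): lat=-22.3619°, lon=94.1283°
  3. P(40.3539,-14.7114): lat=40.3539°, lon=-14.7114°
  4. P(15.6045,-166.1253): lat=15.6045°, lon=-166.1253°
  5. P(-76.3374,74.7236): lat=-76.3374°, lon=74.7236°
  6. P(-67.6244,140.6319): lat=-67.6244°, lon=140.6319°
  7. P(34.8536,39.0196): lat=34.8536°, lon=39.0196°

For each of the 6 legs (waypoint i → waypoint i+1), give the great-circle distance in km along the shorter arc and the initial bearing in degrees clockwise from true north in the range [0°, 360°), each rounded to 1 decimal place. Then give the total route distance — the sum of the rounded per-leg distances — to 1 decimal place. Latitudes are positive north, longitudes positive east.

Leg 1: φ1=-0.9522220, φ2=-0.3902888, Δφ=0.5619332, Δλ=4.6248171 rad; a=sin²(Δφ/2)+cosφ1·cosφ2·sin²(Δλ/2)=0.3684712870; c=2·atan2(√a, √(1-a))=1.304606447; dist=6371·c=8311.648 ≈ 8311.6 km; running total=8311.6 km
Leg 1 bearing: y=sinΔλ·cosφ2=-0.92125543, x=cosφ1·sinφ2-sinφ1·cosφ2·cosΔλ=-0.28651218; θ=atan2(y, x)=-107.2758° <0 so +360° → 252.7242° ≈ 252.7°
Leg 2: φ1=-0.3902888, φ2=0.7043084, Δφ=1.0945972, Δλ=-1.8996111 rad; a=sin²(Δφ/2)+cosφ1·cosφ2·sin²(Δλ/2)=0.7369636056; c=2·atan2(√a, √(1-a))=2.064541661; dist=6371·c=13153.195 ≈ 13153.2 km; running total=21464.8 km
Leg 2 bearing: y=sinΔλ·cosφ2=-0.72123276, x=cosφ1·sinφ2-sinφ1·cosφ2·cosΔλ=0.50518938; θ=atan2(y, x)=-54.9906° <0 so +360° → 305.0094° ≈ 305.0°
Leg 3: φ1=0.7043084, φ2=0.2723499, Δφ=-0.4319585, Δλ=-2.6426711 rad; a=sin²(Δφ/2)+cosφ1·cosφ2·sin²(Δλ/2)=0.7351614650; c=2·atan2(√a, √(1-a))=2.060452998; dist=6371·c=13127.146 ≈ 13127.1 km; running total=34591.9 km
Leg 3 bearing: y=sinΔλ·cosφ2=-0.46084280, x=cosφ1·sinφ2-sinφ1·cosφ2·cosΔλ=0.75260896; θ=atan2(y, x)=-31.4803° <0 so +360° → 328.5197° ≈ 328.5°
Leg 4: φ1=0.2723499, φ2=-1.3323390, Δφ=-1.6046889, Δλ=4.2036063 rad; a=sin²(Δφ/2)+cosφ1·cosφ2·sin²(Δλ/2)=0.6861006496; c=2·atan2(√a, √(1-a))=1.952175924; dist=6371·c=12437.313 ≈ 12437.3 km; running total=47029.2 km
Leg 4 bearing: y=sinΔλ·cosφ2=-0.20628588, x=cosφ1·sinφ2-sinφ1·cosφ2·cosΔλ=-0.90493775; θ=atan2(y, x)=-167.1585° <0 so +360° → 192.8415° ≈ 192.8°
Leg 5: φ1=-1.3323390, φ2=-1.1802684, Δφ=0.1520705, Δλ=1.1503168 rad; a=sin²(Δφ/2)+cosφ1·cosφ2·sin²(Δλ/2)=0.0323768402; c=2·atan2(√a, √(1-a))=0.361842078; dist=6371·c=2305.296 ≈ 2305.3 km; running total=49334.5 km
Leg 5 bearing: y=sinΔλ·cosφ2=0.34751714, x=cosφ1·sinφ2-sinφ1·cosφ2·cosΔλ=-0.06742522; θ=atan2(y, x)=100.9801° ≈ 101.0°
Leg 6: φ1=-1.1802684, φ2=0.6083101, Δφ=1.7885785, Δλ=-1.7734692 rad; a=sin²(Δφ/2)+cosφ1·cosφ2·sin²(Δλ/2)=0.7956669268; c=2·atan2(√a, √(1-a))=2.203508196; dist=6371·c=14038.551 ≈ 14038.6 km; running total=63373.1 km
Leg 6 bearing: y=sinΔλ·cosφ2=-0.80381865, x=cosφ1·sinφ2-sinφ1·cosφ2·cosΔλ=0.06480623; θ=atan2(y, x)=-85.3906° <0 so +360° → 274.6094° ≈ 274.6°

Leg 1: dist=8311.6 km, bearing=252.7°
Leg 2: dist=13153.2 km, bearing=305.0°
Leg 3: dist=13127.1 km, bearing=328.5°
Leg 4: dist=12437.3 km, bearing=192.8°
Leg 5: dist=2305.3 km, bearing=101.0°
Leg 6: dist=14038.6 km, bearing=274.6°
Total: 63373.1 km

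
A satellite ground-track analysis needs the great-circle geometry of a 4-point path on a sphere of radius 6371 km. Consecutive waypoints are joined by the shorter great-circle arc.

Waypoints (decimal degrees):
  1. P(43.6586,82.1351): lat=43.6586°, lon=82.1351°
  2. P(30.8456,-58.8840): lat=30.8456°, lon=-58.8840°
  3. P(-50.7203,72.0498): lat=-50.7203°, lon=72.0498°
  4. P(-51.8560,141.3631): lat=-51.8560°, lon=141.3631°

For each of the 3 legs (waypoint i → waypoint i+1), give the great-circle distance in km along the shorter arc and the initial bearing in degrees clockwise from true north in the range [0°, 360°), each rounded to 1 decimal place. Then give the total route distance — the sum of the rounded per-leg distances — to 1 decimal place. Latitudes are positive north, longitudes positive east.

Leg 1: dist=10830.9 km, bearing=327.0°
Leg 2: dist=15439.6 km, bearing=133.4°
Leg 3: dist=4634.3 km, bearing=119.7°
Total: 30904.8 km

Leg 1: φ1=0.7619863, φ2=0.5383573, Δφ=-0.2236290, Δλ=-2.4612476 rad; a=sin²(Δφ/2)+cosφ1·cosφ2·sin²(Δλ/2)=0.5644379655; c=2·atan2(√a, √(1-a))=1.700031701; dist=6371·c=10830.902 ≈ 10830.9 km; running total=10830.9 km
Leg 1 bearing: y=sinΔλ·cosφ2=-0.54008189, x=cosφ1·sinφ2-sinφ1·cosφ2·cosΔλ=0.83168657; θ=atan2(y, x)=-32.9989° <0 so +360° → 327.0011° ≈ 327.0°
Leg 2: φ1=0.5383573, φ2=-0.8852362, Δφ=-1.4235935, Δλ=2.2852259 rad; a=sin²(Δφ/2)+cosφ1·cosφ2·sin²(Δλ/2)=0.8765066330; c=2·atan2(√a, √(1-a))=2.423425879; dist=6371·c=15439.646 ≈ 15439.6 km; running total=26270.5 km
Leg 2 bearing: y=sinΔλ·cosφ2=0.47829125, x=cosφ1·sinφ2-sinφ1·cosφ2·cosΔλ=-0.45189435; θ=atan2(y, x)=133.3745° ≈ 133.4°
Leg 3: φ1=-0.8852362, φ2=-0.9050579, Δφ=-0.0198217, Δλ=1.2097453 rad; a=sin²(Δφ/2)+cosφ1·cosφ2·sin²(Δλ/2)=0.1265466935; c=2·atan2(√a, √(1-a))=0.727398691; dist=6371·c=4634.257 ≈ 4634.3 km; running total=30904.8 km
Leg 3 bearing: y=sinΔλ·cosφ2=0.57781833, x=cosφ1·sinφ2-sinφ1·cosφ2·cosΔλ=-0.32902354; θ=atan2(y, x)=119.6582° ≈ 119.7°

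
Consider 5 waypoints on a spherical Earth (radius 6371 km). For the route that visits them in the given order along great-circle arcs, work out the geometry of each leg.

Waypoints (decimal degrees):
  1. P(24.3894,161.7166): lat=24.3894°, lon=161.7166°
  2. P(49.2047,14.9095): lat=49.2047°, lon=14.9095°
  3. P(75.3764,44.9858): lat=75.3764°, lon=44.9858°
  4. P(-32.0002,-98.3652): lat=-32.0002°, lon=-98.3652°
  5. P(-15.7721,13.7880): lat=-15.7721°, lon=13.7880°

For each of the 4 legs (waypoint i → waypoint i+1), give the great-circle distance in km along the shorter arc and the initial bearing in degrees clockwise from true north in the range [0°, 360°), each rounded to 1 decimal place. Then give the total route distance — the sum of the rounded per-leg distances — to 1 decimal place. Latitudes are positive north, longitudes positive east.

Leg 1: φ1=0.4256753, φ2=0.8587840, Δφ=0.4331087, Δλ=-2.5622673 rad; a=sin²(Δφ/2)+cosφ1·cosφ2·sin²(Δλ/2)=0.5926733769; c=2·atan2(√a, √(1-a))=1.757221045; dist=6371·c=11195.255 ≈ 11195.3 km; running total=11195.3 km
Leg 1 bearing: y=sinΔλ·cosφ2=-0.35768734, x=cosφ1·sinφ2-sinφ1·cosφ2·cosΔλ=0.91526299; θ=atan2(y, x)=-21.3457° <0 so +360° → 338.6543° ≈ 338.7°
Leg 2: φ1=0.8587840, φ2=1.3155664, Δφ=0.4567823, Δλ=0.5249305 rad; a=sin²(Δφ/2)+cosφ1·cosφ2·sin²(Δλ/2)=0.0623665068; c=2·atan2(√a, √(1-a))=0.504808751; dist=6371·c=3216.137 ≈ 3216.1 km; running total=14411.4 km
Leg 2 bearing: y=sinΔλ·cosφ2=0.12652502, x=cosφ1·sinφ2-sinφ1·cosφ2·cosΔλ=0.46679666; θ=atan2(y, x)=15.1656° ≈ 15.2°
Leg 3: φ1=1.3155664, φ2=-0.5585089, Δφ=-1.8740752, Δλ=-2.5019469 rad; a=sin²(Δφ/2)+cosφ1·cosφ2·sin²(Δλ/2)=0.8422665597; c=2·atan2(√a, √(1-a))=2.324759377; dist=6371·c=14811.042 ≈ 14811.0 km; running total=29222.4 km
Leg 3 bearing: y=sinΔλ·cosφ2=-0.50620833, x=cosφ1·sinφ2-sinφ1·cosφ2·cosΔλ=0.52456414; θ=atan2(y, x)=-43.9798° <0 so +360° → 316.0202° ≈ 316.0°
Leg 4: φ1=-0.5585089, φ2=-0.2752751, Δφ=0.2832338, Δλ=1.9574426 rad; a=sin²(Δφ/2)+cosφ1·cosφ2·sin²(Δλ/2)=0.5818531040; c=2·atan2(√a, √(1-a))=1.735242710; dist=6371·c=11055.231 ≈ 11055.2 km; running total=40277.6 km
Leg 4 bearing: y=sinΔλ·cosφ2=0.89130870, x=cosφ1·sinφ2-sinφ1·cosφ2·cosΔλ=-0.42281093; θ=atan2(y, x)=115.3783° ≈ 115.4°

Leg 1: dist=11195.3 km, bearing=338.7°
Leg 2: dist=3216.1 km, bearing=15.2°
Leg 3: dist=14811.0 km, bearing=316.0°
Leg 4: dist=11055.2 km, bearing=115.4°
Total: 40277.6 km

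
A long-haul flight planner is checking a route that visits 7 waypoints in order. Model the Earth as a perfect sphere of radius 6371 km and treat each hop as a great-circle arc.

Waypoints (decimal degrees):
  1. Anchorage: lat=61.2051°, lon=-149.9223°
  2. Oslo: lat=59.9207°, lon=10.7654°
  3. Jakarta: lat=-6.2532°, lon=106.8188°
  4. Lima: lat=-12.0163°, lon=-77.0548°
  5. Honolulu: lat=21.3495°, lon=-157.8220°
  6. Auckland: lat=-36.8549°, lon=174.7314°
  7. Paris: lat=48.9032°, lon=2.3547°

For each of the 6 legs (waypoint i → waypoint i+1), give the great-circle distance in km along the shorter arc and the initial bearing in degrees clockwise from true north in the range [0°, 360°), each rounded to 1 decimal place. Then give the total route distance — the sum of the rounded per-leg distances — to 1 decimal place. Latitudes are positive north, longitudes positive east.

Leg 1: dist=6444.9 km, bearing=11.3°
Leg 2: dist=10946.2 km, bearing=87.9°
Leg 3: dist=17938.9 km, bearing=168.1°
Leg 4: dist=9558.9 km, bearing=292.8°
Leg 5: dist=7083.6 km, bearing=204.3°
Leg 6: dist=18540.2 km, bearing=337.7°
Total: 70512.7 km

Leg 1: φ1=1.0682305, φ2=1.0458135, Δφ=-0.0224170, Δλ=2.8045294 rad; a=sin²(Δφ/2)+cosφ1·cosφ2·sin²(Δλ/2)=0.2347483629; c=2·atan2(√a, √(1-a))=1.011602166; dist=6371·c=6444.917 ≈ 6444.9 km; running total=6444.9 km
Leg 1 bearing: y=sinΔλ·cosφ2=0.16575474, x=cosφ1·sinφ2-sinφ1·cosφ2·cosΔλ=0.83131922; θ=atan2(y, x)=11.2762° ≈ 11.3°
Leg 2: φ1=1.0458135, φ2=-0.1091389, Δφ=-1.1549524, Δλ=1.6764481 rad; a=sin²(Δφ/2)+cosφ1·cosφ2·sin²(Δλ/2)=0.5733968169; c=2·atan2(√a, √(1-a))=1.718122333; dist=6371·c=10946.157 ≈ 10946.2 km; running total=17391.1 km
Leg 2 bearing: y=sinΔλ·cosφ2=0.98850747, x=cosφ1·sinφ2-sinφ1·cosφ2·cosΔλ=0.03611928; θ=atan2(y, x)=87.9074° ≈ 87.9°
Leg 3: φ1=-0.1091389, φ2=-0.2097240, Δφ=-0.1005851, Δλ=-3.2091997 rad; a=sin²(Δφ/2)+cosφ1·cosφ2·sin²(Δλ/2)=0.9736856762; c=2·atan2(√a, √(1-a))=2.815718853; dist=6371·c=17938.945 ≈ 17938.9 km; running total=35330.0 km
Leg 3 bearing: y=sinΔλ·cosφ2=0.06607533, x=cosφ1·sinφ2-sinφ1·cosφ2·cosΔλ=-0.31324363; θ=atan2(y, x)=168.0887° ≈ 168.1°
Leg 4: φ1=-0.2097240, φ2=0.3726191, Δφ=0.5823431, Δλ=-1.4096536 rad; a=sin²(Δφ/2)+cosφ1·cosφ2·sin²(Δλ/2)=0.4648156076; c=2·atan2(√a, √(1-a))=1.500369337; dist=6371·c=9558.853 ≈ 9558.9 km; running total=44888.9 km
Leg 4 bearing: y=sinΔλ·cosφ2=-0.91931067, x=cosφ1·sinφ2-sinφ1·cosφ2·cosΔλ=0.38719004; θ=atan2(y, x)=-67.1604° <0 so +360° → 292.8396° ≈ 292.8°
Leg 5: φ1=0.3726191, φ2=-0.6432394, Δφ=-1.0158584, Δλ=5.8041518 rad; a=sin²(Δφ/2)+cosφ1·cosφ2·sin²(Δλ/2)=0.2784969899; c=2·atan2(√a, √(1-a))=1.111847428; dist=6371·c=7083.580 ≈ 7083.6 km; running total=51972.5 km
Leg 5 bearing: y=sinΔλ·cosφ2=-0.36880975, x=cosφ1·sinφ2-sinφ1·cosφ2·cosΔλ=-0.81714444; θ=atan2(y, x)=-155.7085° <0 so +360° → 204.2915° ≈ 204.3°
Leg 6: φ1=-0.6432394, φ2=0.8535219, Δφ=1.4967612, Δλ=-3.0085410 rad; a=sin²(Δφ/2)+cosφ1·cosφ2·sin²(Δλ/2)=0.9866616466; c=2·atan2(√a, √(1-a))=2.910092478; dist=6371·c=18540.199 ≈ 18540.2 km; running total=70512.7 km
Leg 6 bearing: y=sinΔλ·cosφ2=-0.08720147, x=cosφ1·sinφ2-sinφ1·cosφ2·cosΔλ=0.21222081; θ=atan2(y, x)=-22.3377° <0 so +360° → 337.6623° ≈ 337.7°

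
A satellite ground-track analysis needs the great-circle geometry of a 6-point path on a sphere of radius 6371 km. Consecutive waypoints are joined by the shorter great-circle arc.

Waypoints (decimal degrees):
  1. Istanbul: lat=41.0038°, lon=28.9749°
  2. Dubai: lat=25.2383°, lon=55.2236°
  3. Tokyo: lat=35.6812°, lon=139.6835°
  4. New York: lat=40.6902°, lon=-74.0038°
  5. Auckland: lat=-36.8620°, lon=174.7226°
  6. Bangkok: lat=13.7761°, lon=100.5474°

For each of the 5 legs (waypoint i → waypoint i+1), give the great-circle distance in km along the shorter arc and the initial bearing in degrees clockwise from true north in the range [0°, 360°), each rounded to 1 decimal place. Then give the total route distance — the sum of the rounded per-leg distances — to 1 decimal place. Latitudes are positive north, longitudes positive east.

Leg 1: dist=2988.4 km, bearing=117.8°
Leg 2: dist=7934.8 km, bearing=58.6°
Leg 3: dist=10852.3 km, bearing=25.1°
Leg 4: dist=14197.1 km, bearing=250.4°
Leg 5: dist=9567.3 km, bearing=290.5°
Total: 45539.9 km

Leg 1: φ1=0.7156513, φ2=0.4404914, Δφ=-0.2751599, Δλ=0.4581262 rad; a=sin²(Δφ/2)+cosφ1·cosφ2·sin²(Δλ/2)=0.0540044327; c=2·atan2(√a, √(1-a))=0.469065470; dist=6371·c=2988.416 ≈ 2988.4 km; running total=2988.4 km
Leg 1 bearing: y=sinΔλ·cosφ2=0.40005039, x=cosφ1·sinφ2-sinφ1·cosφ2·cosΔλ=-0.21050297; θ=atan2(y, x)=117.7529° ≈ 117.8°
Leg 2: φ1=0.4404914, φ2=0.6227544, Δφ=0.1822630, Δλ=1.4741033 rad; a=sin²(Δφ/2)+cosφ1·cosφ2·sin²(Δλ/2)=0.3401838544; c=2·atan2(√a, √(1-a))=1.245454931; dist=6371·c=7934.793 ≈ 7934.8 km; running total=10923.2 km
Leg 2 bearing: y=sinΔλ·cosφ2=0.80848072, x=cosφ1·sinφ2-sinφ1·cosφ2·cosΔλ=0.49416002; θ=atan2(y, x)=58.5659° ≈ 58.6°
Leg 3: φ1=0.6227544, φ2=0.7101780, Δφ=0.0874235, Δλ=-3.7295470 rad; a=sin²(Δφ/2)+cosφ1·cosφ2·sin²(Δλ/2)=0.5661014186; c=2·atan2(√a, √(1-a))=1.703387322; dist=6371·c=10852.281 ≈ 10852.3 km; running total=21775.5 km
Leg 3 bearing: y=sinΔλ·cosφ2=0.42056865, x=cosφ1·sinφ2-sinφ1·cosφ2·cosΔλ=0.89757697; θ=atan2(y, x)=25.1059° ≈ 25.1°
Leg 4: φ1=0.7101780, φ2=-0.6433633, Δφ=-1.3535412, Δλ=4.3410946 rad; a=sin²(Δφ/2)+cosφ1·cosφ2·sin²(Δλ/2)=0.8056093243; c=2·atan2(√a, √(1-a))=2.228395748; dist=6371·c=14197.109 ≈ 14197.1 km; running total=35972.6 km
Leg 4 bearing: y=sinΔλ·cosφ2=-0.74556386, x=cosφ1·sinφ2-sinφ1·cosφ2·cosΔλ=-0.26560551; θ=atan2(y, x)=-109.6083° <0 so +360° → 250.3917° ≈ 250.4°
Leg 5: φ1=-0.6433633, φ2=0.2404383, Δφ=0.8838016, Δλ=-1.2946015 rad; a=sin²(Δφ/2)+cosφ1·cosφ2·sin²(Δλ/2)=0.4654735287; c=2·atan2(√a, √(1-a))=1.501688389; dist=6371·c=9567.257 ≈ 9567.3 km; running total=45539.9 km
Leg 5 bearing: y=sinΔλ·cosφ2=-0.93442399, x=cosφ1·sinφ2-sinφ1·cosφ2·cosΔλ=0.34940450; θ=atan2(y, x)=-69.4980° <0 so +360° → 290.5020° ≈ 290.5°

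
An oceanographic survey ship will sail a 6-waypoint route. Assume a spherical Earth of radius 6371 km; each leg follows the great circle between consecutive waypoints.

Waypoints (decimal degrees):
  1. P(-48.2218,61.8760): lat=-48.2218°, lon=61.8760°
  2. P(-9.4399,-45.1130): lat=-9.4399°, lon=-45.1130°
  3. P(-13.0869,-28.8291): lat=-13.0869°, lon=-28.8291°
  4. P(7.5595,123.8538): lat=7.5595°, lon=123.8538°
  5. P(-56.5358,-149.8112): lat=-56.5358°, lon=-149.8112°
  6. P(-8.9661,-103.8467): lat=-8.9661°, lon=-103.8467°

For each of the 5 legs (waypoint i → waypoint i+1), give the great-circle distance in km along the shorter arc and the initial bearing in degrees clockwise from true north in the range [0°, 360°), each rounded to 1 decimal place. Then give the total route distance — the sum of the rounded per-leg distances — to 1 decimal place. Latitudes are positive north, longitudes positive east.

Leg 1: dist=10452.1 km, bearing=251.0°
Leg 2: dist=1821.0 km, bearing=104.4°
Leg 3: dist=16966.3 km, bearing=98.9°
Leg 4: dist=10484.6 km, bearing=146.5°
Leg 5: dist=6608.1 km, bearing=55.6°
Total: 46332.1 km

Leg 1: φ1=-0.8416292, φ2=-0.1647573, Δφ=0.6768718, Δλ=-1.8673103 rad; a=sin²(Δφ/2)+cosφ1·cosφ2·sin²(Δλ/2)=0.5348622365; c=2·atan2(√a, √(1-a))=1.640577418; dist=6371·c=10452.119 ≈ 10452.1 km; running total=10452.1 km
Leg 1 bearing: y=sinΔλ·cosφ2=-0.94341001, x=cosφ1·sinφ2-sinφ1·cosφ2·cosΔλ=-0.32421606; θ=atan2(y, x)=-108.9660° <0 so +360° → 251.0340° ≈ 251.0°
Leg 2: φ1=-0.1647573, φ2=-0.2284095, Δφ=-0.0636522, Δλ=0.2842077 rad; a=sin²(Δφ/2)+cosφ1·cosφ2·sin²(Δλ/2)=0.0202849810; c=2·atan2(√a, √(1-a))=0.285822635; dist=6371·c=1820.976 ≈ 1821.0 km; running total=12273.1 km
Leg 2 bearing: y=sinΔλ·cosφ2=0.27311446, x=cosφ1·sinφ2-sinφ1·cosφ2·cosΔλ=-0.07001782; θ=atan2(y, x)=104.3791° ≈ 104.4°
Leg 3: φ1=-0.2284095, φ2=0.1319382, Δφ=0.3603477, Δλ=2.6648193 rad; a=sin²(Δφ/2)+cosφ1·cosφ2·sin²(Δλ/2)=0.9438355212; c=2·atan2(√a, √(1-a))=2.663058881; dist=6371·c=16966.348 ≈ 16966.3 km; running total=29239.4 km
Leg 3 bearing: y=sinΔλ·cosφ2=0.45492621, x=cosφ1·sinφ2-sinφ1·cosφ2·cosΔλ=-0.07128998; θ=atan2(y, x)=98.9062° ≈ 98.9°
Leg 4: φ1=0.1319382, φ2=-0.9867359, Δφ=-1.1186740, Δλ=-4.7763553 rad; a=sin²(Δφ/2)+cosφ1·cosφ2·sin²(Δλ/2)=0.5374030719; c=2·atan2(√a, √(1-a))=1.645672416; dist=6371·c=10484.579 ≈ 10484.6 km; running total=39724.0 km
Leg 4 bearing: y=sinΔλ·cosφ2=0.55028812, x=cosφ1·sinφ2-sinφ1·cosφ2·cosΔλ=-0.83161712; θ=atan2(y, x)=146.5071° ≈ 146.5°
Leg 5: φ1=-0.9867359, φ2=-0.1564880, Δφ=0.8302479, Δλ=0.8022319 rad; a=sin²(Δφ/2)+cosφ1·cosφ2·sin²(Δλ/2)=0.2456886735; c=2·atan2(√a, √(1-a))=1.037212019; dist=6371·c=6608.078 ≈ 6608.1 km; running total=46332.1 km
Leg 5 bearing: y=sinΔλ·cosφ2=0.71012471, x=cosφ1·sinφ2-sinφ1·cosφ2·cosΔλ=0.48685305; θ=atan2(y, x)=55.5659° ≈ 55.6°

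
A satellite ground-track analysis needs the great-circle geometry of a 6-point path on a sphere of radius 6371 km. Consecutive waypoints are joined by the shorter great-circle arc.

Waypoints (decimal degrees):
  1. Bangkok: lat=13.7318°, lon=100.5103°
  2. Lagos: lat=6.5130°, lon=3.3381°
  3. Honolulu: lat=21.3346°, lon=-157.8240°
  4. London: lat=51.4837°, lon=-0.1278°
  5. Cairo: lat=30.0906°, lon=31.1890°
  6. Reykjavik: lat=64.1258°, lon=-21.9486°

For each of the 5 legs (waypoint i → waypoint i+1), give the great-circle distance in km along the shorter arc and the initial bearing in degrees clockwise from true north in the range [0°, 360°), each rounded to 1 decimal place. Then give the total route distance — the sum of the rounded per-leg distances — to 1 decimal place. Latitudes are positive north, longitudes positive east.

Leg 1: φ1=0.2396651, φ2=0.1136733, Δφ=-0.1259918, Δλ=-1.6959748 rad; a=sin²(Δφ/2)+cosφ1·cosφ2·sin²(Δλ/2)=0.5467875671; c=2·atan2(√a, √(1-a))=1.664508564; dist=6371·c=10604.584 ≈ 10604.6 km; running total=10604.6 km
Leg 1 bearing: y=sinΔλ·cosφ2=-0.98577204, x=cosφ1·sinφ2-sinφ1·cosφ2·cosΔλ=0.13963230; θ=atan2(y, x)=-81.9378° <0 so +360° → 278.0622° ≈ 278.1°
Leg 2: φ1=0.1136733, φ2=0.3723590, Δφ=0.2586857, Δλ=-2.8128093 rad; a=sin²(Δφ/2)+cosφ1·cosφ2·sin²(Δλ/2)=0.9173108755; c=2·atan2(√a, √(1-a))=2.558242057; dist=6371·c=16298.560 ≈ 16298.6 km; running total=26903.2 km
Leg 2 bearing: y=sinΔλ·cosφ2=-0.30076459, x=cosφ1·sinφ2-sinφ1·cosφ2·cosΔλ=0.46146202; θ=atan2(y, x)=-33.0949° <0 so +360° → 326.9051° ≈ 326.9°
Leg 3: φ1=0.3723590, φ2=0.8985601, Δφ=0.5262011, Δλ=2.7523179 rad; a=sin²(Δφ/2)+cosφ1·cosφ2·sin²(Δλ/2)=0.6260026572; c=2·atan2(√a, √(1-a))=1.825548217; dist=6371·c=11630.568 ≈ 11630.6 km; running total=38533.8 km
Leg 3 bearing: y=sinΔλ·cosφ2=0.23633970, x=cosφ1·sinφ2-sinφ1·cosφ2·cosΔλ=0.93842254; θ=atan2(y, x)=14.1358° ≈ 14.1°
Leg 4: φ1=0.8985601, φ2=0.5251800, Δφ=-0.3733800, Δλ=0.5465813 rad; a=sin²(Δφ/2)+cosφ1·cosφ2·sin²(Δλ/2)=0.0737009291; c=2·atan2(√a, √(1-a))=0.549859135; dist=6371·c=3503.153 ≈ 3503.2 km; running total=42037.0 km
Leg 4 bearing: y=sinΔλ·cosφ2=0.44972219, x=cosφ1·sinφ2-sinφ1·cosφ2·cosΔλ=-0.26613222; θ=atan2(y, x)=120.6158° ≈ 120.6°
Leg 5: φ1=0.5251800, φ2=1.1192063, Δφ=0.5940263, Δλ=-0.9274261 rad; a=sin²(Δφ/2)+cosφ1·cosφ2·sin²(Δλ/2)=0.1611898501; c=2·atan2(√a, √(1-a))=0.826274410; dist=6371·c=5264.194 ≈ 5264.2 km; running total=47301.2 km
Leg 5 bearing: y=sinΔλ·cosφ2=-0.34915160, x=cosφ1·sinφ2-sinφ1·cosφ2·cosΔλ=0.64724330; θ=atan2(y, x)=-28.3444° <0 so +360° → 331.6556° ≈ 331.7°

Leg 1: dist=10604.6 km, bearing=278.1°
Leg 2: dist=16298.6 km, bearing=326.9°
Leg 3: dist=11630.6 km, bearing=14.1°
Leg 4: dist=3503.2 km, bearing=120.6°
Leg 5: dist=5264.2 km, bearing=331.7°
Total: 47301.2 km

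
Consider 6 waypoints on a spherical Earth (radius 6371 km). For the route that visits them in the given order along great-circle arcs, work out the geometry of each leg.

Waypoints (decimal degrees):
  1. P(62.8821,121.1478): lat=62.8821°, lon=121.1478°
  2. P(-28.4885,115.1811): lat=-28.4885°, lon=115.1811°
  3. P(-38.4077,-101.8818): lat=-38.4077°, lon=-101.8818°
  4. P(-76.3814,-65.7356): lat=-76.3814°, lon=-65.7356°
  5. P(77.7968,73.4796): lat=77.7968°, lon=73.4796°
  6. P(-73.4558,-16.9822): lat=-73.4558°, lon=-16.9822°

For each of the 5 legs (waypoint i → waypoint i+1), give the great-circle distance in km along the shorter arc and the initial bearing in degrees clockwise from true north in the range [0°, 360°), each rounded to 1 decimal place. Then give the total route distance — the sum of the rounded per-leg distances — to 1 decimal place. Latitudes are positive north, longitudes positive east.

Leg 1: dist=10173.8 km, bearing=185.2°
Leg 2: dist=11638.8 km, bearing=150.8°
Leg 3: dist=4577.7 km, bearing=167.8°
Leg 4: dist=19011.1 km, bearing=61.6°
Leg 5: dist=17749.3 km, bearing=234.9°
Total: 63150.7 km

Leg 1: φ1=1.0974997, φ2=-0.4972181, Δφ=-1.5947178, Δλ=-0.1041386 rad; a=sin²(Δφ/2)+cosφ1·cosφ2·sin²(Δλ/2)=0.5130448079; c=2·atan2(√a, √(1-a))=1.596888903; dist=6371·c=10173.779 ≈ 10173.8 km; running total=10173.8 km
Leg 1 bearing: y=sinΔλ·cosφ2=-0.09136337, x=cosφ1·sinφ2-sinφ1·cosφ2·cosΔλ=-0.99547580; θ=atan2(y, x)=-174.7562° <0 so +360° → 185.2438° ≈ 185.2°
Leg 2: φ1=-0.4972181, φ2=-0.6703408, Δφ=-0.1731227, Δλ=-3.7884623 rad; a=sin²(Δφ/2)+cosφ1·cosφ2·sin²(Δλ/2)=0.6266290133; c=2·atan2(√a, √(1-a))=1.826842927; dist=6371·c=11638.816 ≈ 11638.8 km; running total=21812.6 km
Leg 2 bearing: y=sinΔλ·cosφ2=0.47227500, x=cosφ1·sinφ2-sinφ1·cosφ2·cosΔλ=-0.84428472; θ=atan2(y, x)=150.7783° ≈ 150.8°
Leg 3: φ1=-0.6703408, φ2=-1.3331069, Δφ=-0.6627661, Δλ=0.6308702 rad; a=sin²(Δφ/2)+cosφ1·cosφ2·sin²(Δλ/2)=0.1236108172; c=2·atan2(√a, √(1-a))=0.718523690; dist=6371·c=4577.714 ≈ 4577.7 km; running total=26390.3 km
Leg 3 bearing: y=sinΔλ·cosφ2=0.13888414, x=cosφ1·sinφ2-sinφ1·cosφ2·cosΔλ=-0.64345624; θ=atan2(y, x)=167.8201° ≈ 167.8°
Leg 4: φ1=-1.3331069, φ2=1.3578103, Δφ=2.6909172, Δλ=2.4297636 rad; a=sin²(Δφ/2)+cosφ1·cosφ2·sin²(Δλ/2)=0.9938044705; c=2·atan2(√a, √(1-a))=2.984006273; dist=6371·c=19011.104 ≈ 19011.1 km; running total=45401.4 km
Leg 4 bearing: y=sinΔλ·cosφ2=0.13807719, x=cosφ1·sinφ2-sinφ1·cosφ2·cosΔλ=0.07458733; θ=atan2(y, x)=61.6227° ≈ 61.6°
Leg 5: φ1=1.3578103, φ2=-1.2820456, Δφ=-2.6398559, Δλ=-1.5788563 rad; a=sin²(Δφ/2)+cosφ1·cosφ2·sin²(Δλ/2)=0.9687125178; c=2·atan2(√a, √(1-a))=2.785956090; dist=6371·c=17749.326 ≈ 17749.3 km; running total=63150.7 km
Leg 5 bearing: y=sinΔλ·cosφ2=-0.28474568, x=cosφ1·sinφ2-sinφ1·cosφ2·cosΔλ=-0.20038513; θ=atan2(y, x)=-125.1353° <0 so +360° → 234.8647° ≈ 234.9°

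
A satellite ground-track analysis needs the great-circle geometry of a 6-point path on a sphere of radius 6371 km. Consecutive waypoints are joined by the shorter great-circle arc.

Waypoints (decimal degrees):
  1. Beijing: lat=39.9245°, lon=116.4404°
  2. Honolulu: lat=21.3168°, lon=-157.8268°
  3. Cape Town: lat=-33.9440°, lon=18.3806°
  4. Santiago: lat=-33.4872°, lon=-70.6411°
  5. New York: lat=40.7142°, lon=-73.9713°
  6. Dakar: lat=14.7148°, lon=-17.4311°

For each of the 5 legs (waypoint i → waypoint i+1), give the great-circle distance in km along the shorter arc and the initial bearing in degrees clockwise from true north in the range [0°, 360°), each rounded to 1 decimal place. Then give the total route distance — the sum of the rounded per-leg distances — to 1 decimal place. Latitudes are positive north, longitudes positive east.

Leg 1: dist=8156.6 km, bearing=75.8°
Leg 2: dist=18562.5 km, bearing=165.9°
Leg 3: dist=7933.0 km, bearing=241.7°
Leg 4: dist=8257.9 km, bearing=357.4°
Leg 5: dist=6144.4 km, bearing=100.9°
Total: 49054.4 km

Leg 1: φ1=0.6968140, φ2=0.3720483, Δφ=-0.3247656, Δλ=-4.7868657 rad; a=sin²(Δφ/2)+cosφ1·cosφ2·sin²(Δλ/2)=0.3567697190; c=2·atan2(√a, √(1-a))=1.280265797; dist=6371·c=8156.573 ≈ 8156.6 km; running total=8156.6 km
Leg 1 bearing: y=sinΔλ·cosφ2=0.92900222, x=cosφ1·sinφ2-sinφ1·cosφ2·cosΔλ=0.23429728; θ=atan2(y, x)=75.8450° ≈ 75.8°
Leg 2: φ1=0.3720483, φ2=-0.5924346, Δφ=-0.9644829, Δλ=3.0753993 rad; a=sin²(Δφ/2)+cosφ1·cosφ2·sin²(Δλ/2)=0.9870603079; c=2·atan2(√a, √(1-a))=2.913593598; dist=6371·c=18562.505 ≈ 18562.5 km; running total=26719.1 km
Leg 2 bearing: y=sinΔλ·cosφ2=0.05487284, x=cosφ1·sinφ2-sinφ1·cosφ2·cosΔλ=-0.21926695; θ=atan2(y, x)=165.94996° ≈ 165.9°
Leg 3: φ1=-0.5924346, φ2=-0.5844619, Δφ=0.0079727, Δλ=-1.5537218 rad; a=sin²(Δφ/2)+cosφ1·cosφ2·sin²(Δλ/2)=0.3400495918; c=2·atan2(√a, √(1-a))=1.245171526; dist=6371·c=7932.988 ≈ 7933.0 km; running total=34652.1 km
Leg 3 bearing: y=sinΔλ·cosφ2=-0.83388753, x=cosφ1·sinφ2-sinφ1·cosφ2·cosΔλ=-0.44977222; θ=atan2(y, x)=-118.3410° <0 so +360° → 241.6590° ≈ 241.7°
Leg 4: φ1=-0.5844619, φ2=0.7105968, Δφ=1.2950587, Δλ=-0.0581230 rad; a=sin²(Δφ/2)+cosφ1·cosφ2·sin²(Δλ/2)=0.3644053817; c=2·atan2(√a, √(1-a))=1.296167973; dist=6371·c=8257.886 ≈ 8257.9 km; running total=42910.0 km
Leg 4 bearing: y=sinΔλ·cosφ2=-0.04403081, x=cosφ1·sinφ2-sinφ1·cosφ2·cosΔλ=0.96151843; θ=atan2(y, x)=-2.6219° <0 so +360° → 357.3781° ≈ 357.4°
Leg 5: φ1=0.7105968, φ2=0.2568217, Δφ=-0.4537751, Δλ=0.9868126 rad; a=sin²(Δφ/2)+cosφ1·cosφ2·sin²(Δλ/2)=0.2150555685; c=2·atan2(√a, √(1-a))=0.964425727; dist=6371·c=6144.356 ≈ 6144.4 km; running total=49054.4 km
Leg 5 bearing: y=sinΔλ·cosφ2=0.80691053, x=cosφ1·sinφ2-sinφ1·cosφ2·cosΔλ=-0.15531284; θ=atan2(y, x)=100.8950° ≈ 100.9°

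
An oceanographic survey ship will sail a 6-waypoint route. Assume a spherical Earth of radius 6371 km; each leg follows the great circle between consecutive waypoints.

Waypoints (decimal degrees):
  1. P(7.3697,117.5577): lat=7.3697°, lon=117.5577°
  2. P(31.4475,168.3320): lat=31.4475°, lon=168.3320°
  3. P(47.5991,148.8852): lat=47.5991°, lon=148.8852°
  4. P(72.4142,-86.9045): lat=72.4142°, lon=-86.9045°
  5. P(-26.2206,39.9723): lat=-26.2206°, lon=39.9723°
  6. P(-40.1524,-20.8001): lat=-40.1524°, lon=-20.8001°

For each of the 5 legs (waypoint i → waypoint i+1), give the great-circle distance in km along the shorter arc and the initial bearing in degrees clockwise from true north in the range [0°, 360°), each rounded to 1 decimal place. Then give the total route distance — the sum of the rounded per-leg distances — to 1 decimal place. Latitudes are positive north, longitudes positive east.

Leg 1: φ1=0.1286255, φ2=0.5488624, Δφ=0.4202369, Δλ=0.8861787 rad; a=sin²(Δφ/2)+cosφ1·cosφ2·sin²(Δλ/2)=0.1990214999; c=2·atan2(√a, √(1-a))=0.924846717; dist=6371·c=5892.198 ≈ 5892.2 km; running total=5892.2 km
Leg 1 bearing: y=sinΔλ·cosφ2=0.66087761, x=cosφ1·sinφ2-sinφ1·cosφ2·cosΔλ=0.44820593; θ=atan2(y, x)=55.8550° ≈ 55.9°
Leg 2: φ1=0.5488624, φ2=0.8307610, Δφ=0.2818986, Δλ=-0.3394107 rad; a=sin²(Δφ/2)+cosφ1·cosφ2·sin²(Δλ/2)=0.0361447656; c=2·atan2(√a, √(1-a))=0.382564201; dist=6371·c=2437.317 ≈ 2437.3 km; running total=8329.5 km
Leg 2 bearing: y=sinΔλ·cosφ2=-0.22450034, x=cosφ1·sinφ2-sinφ1·cosφ2·cosΔλ=0.29824970; θ=atan2(y, x)=-36.9697° <0 so +360° → 323.0303° ≈ 323.0°
Leg 3: φ1=0.8307610, φ2=1.2638662, Δφ=0.4331052, Δλ=-4.1153066 rad; a=sin²(Δφ/2)+cosφ1·cosφ2·sin²(Δλ/2)=0.2053056158; c=2·atan2(√a, √(1-a))=0.940494311; dist=6371·c=5991.889 ≈ 5991.9 km; running total=14321.4 km
Leg 3 bearing: y=sinΔλ·cosφ2=0.24985834, x=cosφ1·sinφ2-sinφ1·cosφ2·cosΔλ=0.76823935; θ=atan2(y, x)=18.0163° ≈ 18.0°
Leg 4: φ1=1.2638662, φ2=-0.4576358, Δφ=-1.7215020, Δλ=2.2144179 rad; a=sin²(Δφ/2)+cosφ1·cosφ2·sin²(Δλ/2)=0.7919161629; c=2·atan2(√a, √(1-a))=2.194237394; dist=6371·c=13979.486 ≈ 13979.5 km; running total=28300.9 km
Leg 4 bearing: y=sinΔλ·cosφ2=0.71761481, x=cosφ1·sinφ2-sinφ1·cosφ2·cosΔλ=0.37969567; θ=atan2(y, x)=62.1163° ≈ 62.1°
Leg 5: φ1=-0.4576358, φ2=-0.7007916, Δφ=-0.2431558, Δλ=-1.0606785 rad; a=sin²(Δφ/2)+cosφ1·cosφ2·sin²(Δλ/2)=0.1901470382; c=2·atan2(√a, √(1-a))=0.902428378; dist=6371·c=5749.371 ≈ 5749.4 km; running total=34050.3 km
Leg 5 bearing: y=sinΔλ·cosφ2=-0.66702257, x=cosφ1·sinφ2-sinφ1·cosφ2·cosΔλ=-0.41357642; θ=atan2(y, x)=-121.8003° <0 so +360° → 238.1997° ≈ 238.2°

Leg 1: dist=5892.2 km, bearing=55.9°
Leg 2: dist=2437.3 km, bearing=323.0°
Leg 3: dist=5991.9 km, bearing=18.0°
Leg 4: dist=13979.5 km, bearing=62.1°
Leg 5: dist=5749.4 km, bearing=238.2°
Total: 34050.3 km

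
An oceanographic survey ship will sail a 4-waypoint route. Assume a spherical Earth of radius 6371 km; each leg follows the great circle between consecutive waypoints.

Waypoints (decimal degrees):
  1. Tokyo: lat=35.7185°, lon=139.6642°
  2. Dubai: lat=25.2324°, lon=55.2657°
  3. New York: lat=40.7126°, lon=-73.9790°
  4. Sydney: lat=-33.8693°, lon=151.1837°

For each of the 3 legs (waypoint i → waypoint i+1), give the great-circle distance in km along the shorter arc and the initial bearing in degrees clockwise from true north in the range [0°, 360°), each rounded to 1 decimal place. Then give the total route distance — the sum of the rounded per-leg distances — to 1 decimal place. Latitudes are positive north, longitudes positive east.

Leg 1: dist=7928.6 km, bearing=288.1°
Leg 2: dist=11003.7 km, bearing=323.5°
Leg 3: dist=15993.2 km, bearing=266.1°
Total: 34925.5 km

Leg 1: φ1=0.6234054, φ2=0.4403885, Δφ=-0.1830170, Δλ=-1.4730317 rad; a=sin²(Δφ/2)+cosφ1·cosφ2·sin²(Δλ/2)=0.3397215415; c=2·atan2(√a, √(1-a))=1.244478955; dist=6371·c=7928.575 ≈ 7928.6 km; running total=7928.6 km
Leg 1 bearing: y=sinΔλ·cosφ2=-0.90026660, x=cosφ1·sinφ2-sinφ1·cosφ2·cosΔλ=0.29455614; θ=atan2(y, x)=-71.8825° <0 so +360° → 288.1175° ≈ 288.1°
Leg 2: φ1=0.4403885, φ2=0.7105689, Δφ=0.2701805, Δλ=-2.2557456 rad; a=sin²(Δφ/2)+cosφ1·cosφ2·sin²(Δλ/2)=0.5778610244; c=2·atan2(√a, √(1-a))=1.727154704; dist=6371·c=11003.703 ≈ 11003.7 km; running total=18932.3 km
Leg 2 bearing: y=sinΔλ·cosφ2=-0.58702695, x=cosφ1·sinφ2-sinφ1·cosφ2·cosΔλ=0.79444950; θ=atan2(y, x)=-36.4611° <0 so +360° → 323.5389° ≈ 323.5°
Leg 3: φ1=0.7105689, φ2=-0.5911308, Δφ=-1.3016997, Δλ=3.9298305 rad; a=sin²(Δφ/2)+cosφ1·cosφ2·sin²(Δλ/2)=0.9036362701; c=2·atan2(√a, √(1-a))=2.510312313; dist=6371·c=15993.200 ≈ 15993.2 km; running total=34925.5 km
Leg 3 bearing: y=sinΔλ·cosφ2=-0.58878339, x=cosφ1·sinφ2-sinφ1·cosφ2·cosΔλ=-0.04056062; θ=atan2(y, x)=-93.9408° <0 so +360° → 266.0592° ≈ 266.1°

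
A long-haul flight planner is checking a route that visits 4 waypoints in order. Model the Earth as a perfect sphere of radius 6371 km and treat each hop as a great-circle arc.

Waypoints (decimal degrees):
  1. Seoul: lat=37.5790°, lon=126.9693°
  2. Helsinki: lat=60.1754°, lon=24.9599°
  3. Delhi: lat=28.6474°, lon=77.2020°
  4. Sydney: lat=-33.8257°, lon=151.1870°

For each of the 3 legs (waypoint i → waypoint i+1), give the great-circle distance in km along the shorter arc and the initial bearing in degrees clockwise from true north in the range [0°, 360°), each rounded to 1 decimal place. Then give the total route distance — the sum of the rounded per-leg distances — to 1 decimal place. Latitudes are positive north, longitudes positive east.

Leg 1: φ1=0.6558773, φ2=1.0502589, Δφ=0.3943816, Δλ=-1.7803999 rad; a=sin²(Δφ/2)+cosφ1·cosφ2·sin²(Δλ/2)=0.2764658574; c=2·atan2(√a, √(1-a))=1.107311173; dist=6371·c=7054.679 ≈ 7054.7 km; running total=7054.7 km
Leg 1 bearing: y=sinΔλ·cosφ2=-0.48646131, x=cosφ1·sinφ2-sinφ1·cosφ2·cosΔλ=0.75065661; θ=atan2(y, x)=-32.9452° <0 so +360° → 327.0548° ≈ 327.1°
Leg 2: φ1=1.0502589, φ2=0.4999915, Δφ=-0.5502674, Δλ=0.9117967 rad; a=sin²(Δφ/2)+cosφ1·cosφ2·sin²(Δλ/2)=0.1584105724; c=2·atan2(√a, √(1-a))=0.818689408; dist=6371·c=5215.870 ≈ 5215.9 km; running total=12270.6 km
Leg 2 bearing: y=sinΔλ·cosφ2=0.69382454, x=cosφ1·sinφ2-sinφ1·cosφ2·cosΔλ=-0.22775901; θ=atan2(y, x)=108.1732° ≈ 108.2°
Leg 3: φ1=0.4999915, φ2=-0.5903698, Δφ=-1.0903613, Δλ=1.2912818 rad; a=sin²(Δφ/2)+cosφ1·cosφ2·sin²(Δλ/2)=0.5328710989; c=2·atan2(√a, √(1-a))=1.636585974; dist=6371·c=10426.689 ≈ 10426.7 km; running total=22697.3 km
Leg 3 bearing: y=sinΔλ·cosφ2=0.79849363, x=cosφ1·sinφ2-sinφ1·cosφ2·cosΔλ=-0.59840279; θ=atan2(y, x)=126.8484° ≈ 126.8°

Leg 1: dist=7054.7 km, bearing=327.1°
Leg 2: dist=5215.9 km, bearing=108.2°
Leg 3: dist=10426.7 km, bearing=126.8°
Total: 22697.3 km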